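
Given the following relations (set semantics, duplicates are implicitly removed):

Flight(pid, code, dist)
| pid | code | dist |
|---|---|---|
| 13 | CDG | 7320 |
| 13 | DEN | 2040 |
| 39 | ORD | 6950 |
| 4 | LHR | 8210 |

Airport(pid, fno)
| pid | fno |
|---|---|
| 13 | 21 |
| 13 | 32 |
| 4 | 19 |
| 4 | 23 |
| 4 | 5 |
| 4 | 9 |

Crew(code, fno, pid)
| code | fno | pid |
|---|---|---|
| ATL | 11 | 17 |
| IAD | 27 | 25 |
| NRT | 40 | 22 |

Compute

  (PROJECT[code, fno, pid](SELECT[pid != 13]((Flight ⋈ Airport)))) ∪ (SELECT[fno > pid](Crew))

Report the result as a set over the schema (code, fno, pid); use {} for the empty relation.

Joining Flight and Airport on pid yields {(13, CDG, 7320, 21), (13, CDG, 7320, 32), (13, DEN, 2040, 21), (13, DEN, 2040, 32), (4, LHR, 8210, 19), (4, LHR, 8210, 23), (4, LHR, 8210, 5), (4, LHR, 8210, 9)}.
σ[pid != 13]: keep tuples satisfying pid != 13 → {(4, LHR, 8210, 19), (4, LHR, 8210, 23), (4, LHR, 8210, 5), (4, LHR, 8210, 9)}
π_{code, fno, pid} gives {(LHR, 19, 4), (LHR, 23, 4), (LHR, 5, 4), (LHR, 9, 4)}.
σ[fno > pid]: keep tuples satisfying fno > pid → {(IAD, 27, 25), (NRT, 40, 22)}
Taking the union: {(IAD, 27, 25), (LHR, 19, 4), (LHR, 23, 4), (LHR, 5, 4), (LHR, 9, 4), (NRT, 40, 22)}

{(IAD, 27, 25), (LHR, 19, 4), (LHR, 23, 4), (LHR, 5, 4), (LHR, 9, 4), (NRT, 40, 22)}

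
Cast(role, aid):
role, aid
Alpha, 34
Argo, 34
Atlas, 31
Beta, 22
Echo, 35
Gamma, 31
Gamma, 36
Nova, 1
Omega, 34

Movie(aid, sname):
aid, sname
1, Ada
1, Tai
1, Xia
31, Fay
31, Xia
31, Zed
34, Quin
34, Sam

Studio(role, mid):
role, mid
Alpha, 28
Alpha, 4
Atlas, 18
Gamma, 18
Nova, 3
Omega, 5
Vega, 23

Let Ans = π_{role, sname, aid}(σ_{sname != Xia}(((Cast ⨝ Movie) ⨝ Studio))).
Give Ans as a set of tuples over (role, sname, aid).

{(Alpha, Quin, 34), (Alpha, Sam, 34), (Atlas, Fay, 31), (Atlas, Zed, 31), (Gamma, Fay, 31), (Gamma, Zed, 31), (Nova, Ada, 1), (Nova, Tai, 1), (Omega, Quin, 34), (Omega, Sam, 34)}

Natural join on aid: {(Alpha, 34, Quin), (Alpha, 34, Sam), (Argo, 34, Quin), (Argo, 34, Sam), (Atlas, 31, Fay), (Atlas, 31, Xia), (Atlas, 31, Zed), (Gamma, 31, Fay), (Gamma, 31, Xia), (Gamma, 31, Zed), (Nova, 1, Ada), (Nova, 1, Tai), (Nova, 1, Xia), (Omega, 34, Quin), (Omega, 34, Sam)}
Natural join on role: {(Alpha, 34, Quin, 28), (Alpha, 34, Quin, 4), (Alpha, 34, Sam, 28), (Alpha, 34, Sam, 4), (Atlas, 31, Fay, 18), (Atlas, 31, Xia, 18), (Atlas, 31, Zed, 18), (Gamma, 31, Fay, 18), (Gamma, 31, Xia, 18), (Gamma, 31, Zed, 18), (Nova, 1, Ada, 3), (Nova, 1, Tai, 3), (Nova, 1, Xia, 3), (Omega, 34, Quin, 5), (Omega, 34, Sam, 5)}
Apply σ_{sname != Xia}; surviving tuples: {(Alpha, 34, Quin, 28), (Alpha, 34, Quin, 4), (Alpha, 34, Sam, 28), (Alpha, 34, Sam, 4), (Atlas, 31, Fay, 18), (Atlas, 31, Zed, 18), (Gamma, 31, Fay, 18), (Gamma, 31, Zed, 18), (Nova, 1, Ada, 3), (Nova, 1, Tai, 3), (Omega, 34, Quin, 5), (Omega, 34, Sam, 5)}
Projecting to role, sname, aid (2 duplicate(s) eliminated): {(Alpha, Quin, 34), (Alpha, Sam, 34), (Atlas, Fay, 31), (Atlas, Zed, 31), (Gamma, Fay, 31), (Gamma, Zed, 31), (Nova, Ada, 1), (Nova, Tai, 1), (Omega, Quin, 34), (Omega, Sam, 34)}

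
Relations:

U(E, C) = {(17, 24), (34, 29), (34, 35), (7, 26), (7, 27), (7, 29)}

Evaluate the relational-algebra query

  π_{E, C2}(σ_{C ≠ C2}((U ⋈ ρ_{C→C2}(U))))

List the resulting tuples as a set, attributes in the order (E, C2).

{(34, 29), (34, 35), (7, 26), (7, 27), (7, 29)}

ρ[C→C2]: schema becomes (E, C2); tuples unchanged.
U ⋈ ρ_{C→C2}(U) (natural join on E): {(17, 24, 24), (34, 29, 29), (34, 29, 35), (34, 35, 29), (34, 35, 35), (7, 26, 26), (7, 26, 27), (7, 26, 29), (7, 27, 26), (7, 27, 27), (7, 27, 29), (7, 29, 26), (7, 29, 27), (7, 29, 29)}
Apply σ_{C ≠ C2}; surviving tuples: {(34, 29, 35), (34, 35, 29), (7, 26, 27), (7, 26, 29), (7, 27, 26), (7, 27, 29), (7, 29, 26), (7, 29, 27)}
π_{E, C2} gives {(34, 29), (34, 35), (7, 26), (7, 27), (7, 29)} (3 duplicate(s) eliminated).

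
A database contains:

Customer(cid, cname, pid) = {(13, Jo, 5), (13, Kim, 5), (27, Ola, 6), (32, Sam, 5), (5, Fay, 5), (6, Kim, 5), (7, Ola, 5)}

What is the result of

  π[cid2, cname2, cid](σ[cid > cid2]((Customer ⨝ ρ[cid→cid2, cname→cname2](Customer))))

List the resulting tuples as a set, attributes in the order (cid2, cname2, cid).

ρ[cid→cid2, cname→cname2]: schema becomes (cid2, cname2, pid); tuples unchanged.
Customer ⋈ ρ[cid→cid2, cname→cname2](Customer) (natural join on pid): {(13, Jo, 5, 13, Jo), (13, Jo, 5, 13, Kim), (13, Jo, 5, 32, Sam), (13, Jo, 5, 5, Fay), (13, Jo, 5, 6, Kim), (13, Jo, 5, 7, Ola), (13, Kim, 5, 13, Jo), (13, Kim, 5, 13, Kim), (13, Kim, 5, 32, Sam), (13, Kim, 5, 5, Fay), (13, Kim, 5, 6, Kim), (13, Kim, 5, 7, Ola), (27, Ola, 6, 27, Ola), (32, Sam, 5, 13, Jo), (32, Sam, 5, 13, Kim), (32, Sam, 5, 32, Sam), (32, Sam, 5, 5, Fay), (32, Sam, 5, 6, Kim), (32, Sam, 5, 7, Ola), (5, Fay, 5, 13, Jo), (5, Fay, 5, 13, Kim), (5, Fay, 5, 32, Sam), (5, Fay, 5, 5, Fay), (5, Fay, 5, 6, Kim), (5, Fay, 5, 7, Ola), (6, Kim, 5, 13, Jo), (6, Kim, 5, 13, Kim), (6, Kim, 5, 32, Sam), (6, Kim, 5, 5, Fay), (6, Kim, 5, 6, Kim), (6, Kim, 5, 7, Ola), (7, Ola, 5, 13, Jo), (7, Ola, 5, 13, Kim), (7, Ola, 5, 32, Sam), (7, Ola, 5, 5, Fay), (7, Ola, 5, 6, Kim), (7, Ola, 5, 7, Ola)}
Filtering on cid > cid2 leaves {(13, Jo, 5, 5, Fay), (13, Jo, 5, 6, Kim), (13, Jo, 5, 7, Ola), (13, Kim, 5, 5, Fay), (13, Kim, 5, 6, Kim), (13, Kim, 5, 7, Ola), (32, Sam, 5, 13, Jo), (32, Sam, 5, 13, Kim), (32, Sam, 5, 5, Fay), (32, Sam, 5, 6, Kim), (32, Sam, 5, 7, Ola), (6, Kim, 5, 5, Fay), (7, Ola, 5, 5, Fay), (7, Ola, 5, 6, Kim)}.
π_{cid2, cname2, cid} gives {(13, Jo, 32), (13, Kim, 32), (5, Fay, 13), (5, Fay, 32), (5, Fay, 6), (5, Fay, 7), (6, Kim, 13), (6, Kim, 32), (6, Kim, 7), (7, Ola, 13), (7, Ola, 32)} (3 duplicate(s) eliminated).

{(13, Jo, 32), (13, Kim, 32), (5, Fay, 13), (5, Fay, 32), (5, Fay, 6), (5, Fay, 7), (6, Kim, 13), (6, Kim, 32), (6, Kim, 7), (7, Ola, 13), (7, Ola, 32)}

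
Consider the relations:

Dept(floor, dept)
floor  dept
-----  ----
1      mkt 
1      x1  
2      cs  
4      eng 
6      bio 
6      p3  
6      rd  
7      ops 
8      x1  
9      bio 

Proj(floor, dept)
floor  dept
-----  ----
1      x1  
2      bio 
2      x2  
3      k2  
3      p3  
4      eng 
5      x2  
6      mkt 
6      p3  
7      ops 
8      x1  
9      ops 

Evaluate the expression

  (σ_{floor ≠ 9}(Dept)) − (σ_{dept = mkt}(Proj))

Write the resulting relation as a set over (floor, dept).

σ[floor ≠ 9]: keep tuples satisfying floor ≠ 9 → {(1, mkt), (1, x1), (2, cs), (4, eng), (6, bio), (6, p3), (6, rd), (7, ops), (8, x1)}
σ[dept = mkt]: keep tuples satisfying dept = mkt → {(6, mkt)}
Set difference of the two operands is {(1, mkt), (1, x1), (2, cs), (4, eng), (6, bio), (6, p3), (6, rd), (7, ops), (8, x1)}.

{(1, mkt), (1, x1), (2, cs), (4, eng), (6, bio), (6, p3), (6, rd), (7, ops), (8, x1)}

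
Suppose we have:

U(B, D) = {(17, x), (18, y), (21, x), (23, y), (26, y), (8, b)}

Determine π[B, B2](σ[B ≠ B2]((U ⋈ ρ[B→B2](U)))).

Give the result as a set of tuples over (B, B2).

{(17, 21), (18, 23), (18, 26), (21, 17), (23, 18), (23, 26), (26, 18), (26, 23)}

ρ[B→B2]: schema becomes (B2, D); tuples unchanged.
U ⋈ ρ[B→B2](U) (natural join on D): {(17, x, 17), (17, x, 21), (18, y, 18), (18, y, 23), (18, y, 26), (21, x, 17), (21, x, 21), (23, y, 18), (23, y, 23), (23, y, 26), (26, y, 18), (26, y, 23), (26, y, 26), (8, b, 8)}
Filtering on B ≠ B2 leaves {(17, x, 21), (18, y, 23), (18, y, 26), (21, x, 17), (23, y, 18), (23, y, 26), (26, y, 18), (26, y, 23)}.
π_{B, B2} gives {(17, 21), (18, 23), (18, 26), (21, 17), (23, 18), (23, 26), (26, 18), (26, 23)}.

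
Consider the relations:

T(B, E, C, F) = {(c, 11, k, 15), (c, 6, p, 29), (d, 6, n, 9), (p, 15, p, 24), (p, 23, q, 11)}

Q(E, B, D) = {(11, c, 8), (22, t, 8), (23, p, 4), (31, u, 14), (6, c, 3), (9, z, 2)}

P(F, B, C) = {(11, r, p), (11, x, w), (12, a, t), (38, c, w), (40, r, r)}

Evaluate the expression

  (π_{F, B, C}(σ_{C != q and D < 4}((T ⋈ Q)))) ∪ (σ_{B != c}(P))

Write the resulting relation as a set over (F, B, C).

T ⋈ Q (natural join on B, E): {(c, 11, k, 15, 8), (c, 6, p, 29, 3), (p, 23, q, 11, 4)}
Apply σ_{C != q and D < 4}; surviving tuples: {(c, 6, p, 29, 3)}
π[F, B, C]: project onto (F, B, C) → {(29, c, p)}
Apply σ_{B != c}; surviving tuples: {(11, r, p), (11, x, w), (12, a, t), (40, r, r)}
Union: {(29, c, p)} with {(11, r, p), (11, x, w), (12, a, t), (40, r, r)} → {(11, r, p), (11, x, w), (12, a, t), (29, c, p), (40, r, r)}

{(11, r, p), (11, x, w), (12, a, t), (29, c, p), (40, r, r)}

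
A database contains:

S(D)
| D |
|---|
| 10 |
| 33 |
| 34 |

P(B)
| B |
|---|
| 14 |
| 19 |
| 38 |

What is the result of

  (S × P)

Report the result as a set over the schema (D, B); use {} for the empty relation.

{(10, 14), (10, 19), (10, 38), (33, 14), (33, 19), (33, 38), (34, 14), (34, 19), (34, 38)}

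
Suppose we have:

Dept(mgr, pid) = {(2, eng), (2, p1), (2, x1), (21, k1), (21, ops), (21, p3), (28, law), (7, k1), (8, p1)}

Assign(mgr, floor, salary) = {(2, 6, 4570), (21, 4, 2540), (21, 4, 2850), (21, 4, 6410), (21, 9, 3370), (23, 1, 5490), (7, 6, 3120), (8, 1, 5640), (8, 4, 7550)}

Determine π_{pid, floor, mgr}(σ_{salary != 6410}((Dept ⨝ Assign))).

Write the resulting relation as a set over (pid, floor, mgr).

Dept ⋈ Assign (natural join on mgr): {(2, eng, 6, 4570), (2, p1, 6, 4570), (2, x1, 6, 4570), (21, k1, 4, 2540), (21, k1, 4, 2850), (21, k1, 4, 6410), (21, k1, 9, 3370), (21, ops, 4, 2540), (21, ops, 4, 2850), (21, ops, 4, 6410), (21, ops, 9, 3370), (21, p3, 4, 2540), (21, p3, 4, 2850), (21, p3, 4, 6410), (21, p3, 9, 3370), (7, k1, 6, 3120), (8, p1, 1, 5640), (8, p1, 4, 7550)}
Selection salary != 6410: {(2, eng, 6, 4570), (2, p1, 6, 4570), (2, x1, 6, 4570), (21, k1, 4, 2540), (21, k1, 4, 2850), (21, k1, 9, 3370), (21, ops, 4, 2540), (21, ops, 4, 2850), (21, ops, 9, 3370), (21, p3, 4, 2540), (21, p3, 4, 2850), (21, p3, 9, 3370), (7, k1, 6, 3120), (8, p1, 1, 5640), (8, p1, 4, 7550)}
Keep only column(s) pid, floor, mgr (3 duplicate(s) eliminated): {(eng, 6, 2), (k1, 4, 21), (k1, 6, 7), (k1, 9, 21), (ops, 4, 21), (ops, 9, 21), (p1, 1, 8), (p1, 4, 8), (p1, 6, 2), (p3, 4, 21), (p3, 9, 21), (x1, 6, 2)}

{(eng, 6, 2), (k1, 4, 21), (k1, 6, 7), (k1, 9, 21), (ops, 4, 21), (ops, 9, 21), (p1, 1, 8), (p1, 4, 8), (p1, 6, 2), (p3, 4, 21), (p3, 9, 21), (x1, 6, 2)}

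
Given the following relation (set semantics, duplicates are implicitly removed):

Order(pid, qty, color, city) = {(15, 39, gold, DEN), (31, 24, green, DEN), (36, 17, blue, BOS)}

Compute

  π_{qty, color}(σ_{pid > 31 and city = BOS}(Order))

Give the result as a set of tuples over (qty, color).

{(17, blue)}

Filtering on pid > 31 and city = BOS leaves {(36, 17, blue, BOS)}.
π[qty, color]: project onto (qty, color) → {(17, blue)}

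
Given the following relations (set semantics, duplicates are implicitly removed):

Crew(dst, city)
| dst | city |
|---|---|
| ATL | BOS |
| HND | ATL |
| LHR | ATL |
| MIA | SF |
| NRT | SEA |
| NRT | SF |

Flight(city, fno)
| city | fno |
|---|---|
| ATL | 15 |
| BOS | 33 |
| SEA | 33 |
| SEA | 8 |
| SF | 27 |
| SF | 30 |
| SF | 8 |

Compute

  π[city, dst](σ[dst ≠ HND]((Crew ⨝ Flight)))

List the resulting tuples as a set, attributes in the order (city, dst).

Crew ⋈ Flight (natural join on city): {(ATL, BOS, 33), (HND, ATL, 15), (LHR, ATL, 15), (MIA, SF, 27), (MIA, SF, 30), (MIA, SF, 8), (NRT, SEA, 33), (NRT, SEA, 8), (NRT, SF, 27), (NRT, SF, 30), (NRT, SF, 8)}
Selection dst ≠ HND: {(ATL, BOS, 33), (LHR, ATL, 15), (MIA, SF, 27), (MIA, SF, 30), (MIA, SF, 8), (NRT, SEA, 33), (NRT, SEA, 8), (NRT, SF, 27), (NRT, SF, 30), (NRT, SF, 8)}
π[city, dst]: project onto (city, dst) (5 duplicate(s) eliminated) → {(ATL, LHR), (BOS, ATL), (SEA, NRT), (SF, MIA), (SF, NRT)}

{(ATL, LHR), (BOS, ATL), (SEA, NRT), (SF, MIA), (SF, NRT)}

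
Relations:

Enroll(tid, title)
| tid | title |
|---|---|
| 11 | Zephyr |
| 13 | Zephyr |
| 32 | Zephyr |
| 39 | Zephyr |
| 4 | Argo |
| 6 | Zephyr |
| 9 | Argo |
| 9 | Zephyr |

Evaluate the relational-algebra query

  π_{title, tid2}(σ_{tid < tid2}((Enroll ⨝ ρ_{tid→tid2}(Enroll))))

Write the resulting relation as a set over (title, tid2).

{(Argo, 9), (Zephyr, 11), (Zephyr, 13), (Zephyr, 32), (Zephyr, 39), (Zephyr, 9)}

ρ[tid→tid2]: schema becomes (tid2, title); tuples unchanged.
Joining Enroll and ρ_{tid→tid2}(Enroll) on title yields {(11, Zephyr, 11), (11, Zephyr, 13), (11, Zephyr, 32), (11, Zephyr, 39), (11, Zephyr, 6), (11, Zephyr, 9), (13, Zephyr, 11), (13, Zephyr, 13), (13, Zephyr, 32), (13, Zephyr, 39), (13, Zephyr, 6), (13, Zephyr, 9), (32, Zephyr, 11), (32, Zephyr, 13), (32, Zephyr, 32), (32, Zephyr, 39), (32, Zephyr, 6), (32, Zephyr, 9), (39, Zephyr, 11), (39, Zephyr, 13), (39, Zephyr, 32), (39, Zephyr, 39), (39, Zephyr, 6), (39, Zephyr, 9), (4, Argo, 4), (4, Argo, 9), (6, Zephyr, 11), (6, Zephyr, 13), (6, Zephyr, 32), (6, Zephyr, 39), (6, Zephyr, 6), (6, Zephyr, 9), (9, Argo, 4), (9, Argo, 9), (9, Zephyr, 11), (9, Zephyr, 13), (9, Zephyr, 32), (9, Zephyr, 39), (9, Zephyr, 6), (9, Zephyr, 9)}.
σ[tid < tid2]: keep tuples satisfying tid < tid2 → {(11, Zephyr, 13), (11, Zephyr, 32), (11, Zephyr, 39), (13, Zephyr, 32), (13, Zephyr, 39), (32, Zephyr, 39), (4, Argo, 9), (6, Zephyr, 11), (6, Zephyr, 13), (6, Zephyr, 32), (6, Zephyr, 39), (6, Zephyr, 9), (9, Zephyr, 11), (9, Zephyr, 13), (9, Zephyr, 32), (9, Zephyr, 39)}
π_{title, tid2} gives {(Argo, 9), (Zephyr, 11), (Zephyr, 13), (Zephyr, 32), (Zephyr, 39), (Zephyr, 9)} (10 duplicate(s) eliminated).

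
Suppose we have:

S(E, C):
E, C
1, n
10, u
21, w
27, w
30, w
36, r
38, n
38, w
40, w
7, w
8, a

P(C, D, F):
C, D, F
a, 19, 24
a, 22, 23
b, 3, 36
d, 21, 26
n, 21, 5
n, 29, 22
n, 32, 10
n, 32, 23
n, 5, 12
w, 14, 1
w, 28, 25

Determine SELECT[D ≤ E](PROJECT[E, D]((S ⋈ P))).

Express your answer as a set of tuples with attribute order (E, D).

Natural join on C: {(1, n, 21, 5), (1, n, 29, 22), (1, n, 32, 10), (1, n, 32, 23), (1, n, 5, 12), (21, w, 14, 1), (21, w, 28, 25), (27, w, 14, 1), (27, w, 28, 25), (30, w, 14, 1), (30, w, 28, 25), (38, n, 21, 5), (38, n, 29, 22), (38, n, 32, 10), (38, n, 32, 23), (38, n, 5, 12), (38, w, 14, 1), (38, w, 28, 25), (40, w, 14, 1), (40, w, 28, 25), (7, w, 14, 1), (7, w, 28, 25), (8, a, 19, 24), (8, a, 22, 23)}
Projecting to E, D (2 duplicate(s) eliminated): {(1, 21), (1, 29), (1, 32), (1, 5), (21, 14), (21, 28), (27, 14), (27, 28), (30, 14), (30, 28), (38, 14), (38, 21), (38, 28), (38, 29), (38, 32), (38, 5), (40, 14), (40, 28), (7, 14), (7, 28), (8, 19), (8, 22)}
Filtering on D ≤ E leaves {(21, 14), (27, 14), (30, 14), (30, 28), (38, 14), (38, 21), (38, 28), (38, 29), (38, 32), (38, 5), (40, 14), (40, 28)}.

{(21, 14), (27, 14), (30, 14), (30, 28), (38, 14), (38, 21), (38, 28), (38, 29), (38, 32), (38, 5), (40, 14), (40, 28)}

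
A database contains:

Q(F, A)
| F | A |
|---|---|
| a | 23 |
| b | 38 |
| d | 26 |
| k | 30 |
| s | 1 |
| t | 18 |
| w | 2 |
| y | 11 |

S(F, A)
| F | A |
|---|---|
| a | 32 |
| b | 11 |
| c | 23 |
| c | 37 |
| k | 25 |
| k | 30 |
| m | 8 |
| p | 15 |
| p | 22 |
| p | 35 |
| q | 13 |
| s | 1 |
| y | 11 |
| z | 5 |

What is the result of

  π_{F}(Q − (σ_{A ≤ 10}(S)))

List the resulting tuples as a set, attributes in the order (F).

{a, b, d, k, t, w, y}

Apply σ_{A ≤ 10}; surviving tuples: {(m, 8), (s, 1), (z, 5)}
Set difference of the two operands is {(a, 23), (b, 38), (d, 26), (k, 30), (t, 18), (w, 2), (y, 11)}.
π_{F} gives {a, b, d, k, t, w, y}.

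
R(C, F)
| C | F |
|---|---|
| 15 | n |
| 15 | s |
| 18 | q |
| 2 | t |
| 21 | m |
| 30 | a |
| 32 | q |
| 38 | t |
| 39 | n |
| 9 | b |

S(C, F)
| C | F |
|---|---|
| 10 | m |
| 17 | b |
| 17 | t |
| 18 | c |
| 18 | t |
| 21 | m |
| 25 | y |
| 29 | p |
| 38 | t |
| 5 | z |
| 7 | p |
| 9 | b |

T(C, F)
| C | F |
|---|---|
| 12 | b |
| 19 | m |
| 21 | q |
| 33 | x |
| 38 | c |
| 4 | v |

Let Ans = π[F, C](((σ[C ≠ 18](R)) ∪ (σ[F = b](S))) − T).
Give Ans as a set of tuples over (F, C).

{(a, 30), (b, 17), (b, 9), (m, 21), (n, 15), (n, 39), (q, 32), (s, 15), (t, 2), (t, 38)}

Apply σ_{C ≠ 18}; surviving tuples: {(15, n), (15, s), (2, t), (21, m), (30, a), (32, q), (38, t), (39, n), (9, b)}
Apply σ_{F = b}; surviving tuples: {(17, b), (9, b)}
Union: {(15, n), (15, s), (2, t), (21, m), (30, a), (32, q), (38, t), (39, n), (9, b)} with {(17, b), (9, b)} → {(15, n), (15, s), (17, b), (2, t), (21, m), (30, a), (32, q), (38, t), (39, n), (9, b)}
Difference: {(15, n), (15, s), (17, b), (2, t), (21, m), (30, a), (32, q), (38, t), (39, n), (9, b)} with {(12, b), (19, m), (21, q), (33, x), (38, c), (4, v)} → {(15, n), (15, s), (17, b), (2, t), (21, m), (30, a), (32, q), (38, t), (39, n), (9, b)}
π_{F, C} gives {(a, 30), (b, 17), (b, 9), (m, 21), (n, 15), (n, 39), (q, 32), (s, 15), (t, 2), (t, 38)}.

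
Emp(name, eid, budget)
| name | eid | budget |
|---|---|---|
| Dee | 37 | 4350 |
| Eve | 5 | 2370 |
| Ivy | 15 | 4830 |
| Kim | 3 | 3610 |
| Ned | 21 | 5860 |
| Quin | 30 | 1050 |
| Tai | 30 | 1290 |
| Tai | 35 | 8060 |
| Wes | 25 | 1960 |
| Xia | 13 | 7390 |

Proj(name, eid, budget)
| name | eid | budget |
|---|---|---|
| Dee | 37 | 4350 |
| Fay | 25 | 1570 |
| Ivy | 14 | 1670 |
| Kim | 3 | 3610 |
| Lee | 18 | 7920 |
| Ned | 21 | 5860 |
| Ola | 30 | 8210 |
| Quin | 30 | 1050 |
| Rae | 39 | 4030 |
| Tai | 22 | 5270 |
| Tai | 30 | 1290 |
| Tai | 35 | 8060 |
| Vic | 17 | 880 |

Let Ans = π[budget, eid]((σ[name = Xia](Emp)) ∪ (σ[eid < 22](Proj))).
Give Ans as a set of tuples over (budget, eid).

σ[name = Xia]: keep tuples satisfying name = Xia → {(Xia, 13, 7390)}
σ[eid < 22]: keep tuples satisfying eid < 22 → {(Ivy, 14, 1670), (Kim, 3, 3610), (Lee, 18, 7920), (Ned, 21, 5860), (Vic, 17, 880)}
Taking the union: {(Ivy, 14, 1670), (Kim, 3, 3610), (Lee, 18, 7920), (Ned, 21, 5860), (Vic, 17, 880), (Xia, 13, 7390)}
Keep only column(s) budget, eid: {(1670, 14), (3610, 3), (5860, 21), (7390, 13), (7920, 18), (880, 17)}

{(1670, 14), (3610, 3), (5860, 21), (7390, 13), (7920, 18), (880, 17)}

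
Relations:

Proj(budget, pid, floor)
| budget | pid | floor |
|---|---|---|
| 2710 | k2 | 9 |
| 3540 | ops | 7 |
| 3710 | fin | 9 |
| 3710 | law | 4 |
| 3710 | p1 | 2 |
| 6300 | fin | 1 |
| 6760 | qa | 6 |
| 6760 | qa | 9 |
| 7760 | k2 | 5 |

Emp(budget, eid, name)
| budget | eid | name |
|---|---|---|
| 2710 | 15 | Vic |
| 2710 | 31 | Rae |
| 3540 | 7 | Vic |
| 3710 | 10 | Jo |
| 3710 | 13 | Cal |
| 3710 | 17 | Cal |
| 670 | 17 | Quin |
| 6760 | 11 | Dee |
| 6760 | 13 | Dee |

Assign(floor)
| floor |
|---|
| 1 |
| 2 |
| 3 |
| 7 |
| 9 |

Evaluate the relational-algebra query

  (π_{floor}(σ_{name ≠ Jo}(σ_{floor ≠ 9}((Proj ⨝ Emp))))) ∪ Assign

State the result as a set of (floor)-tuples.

{1, 2, 3, 4, 6, 7, 9}

Joining Proj and Emp on budget yields {(2710, k2, 9, 15, Vic), (2710, k2, 9, 31, Rae), (3540, ops, 7, 7, Vic), (3710, fin, 9, 10, Jo), (3710, fin, 9, 13, Cal), (3710, fin, 9, 17, Cal), (3710, law, 4, 10, Jo), (3710, law, 4, 13, Cal), (3710, law, 4, 17, Cal), (3710, p1, 2, 10, Jo), (3710, p1, 2, 13, Cal), (3710, p1, 2, 17, Cal), (6760, qa, 6, 11, Dee), (6760, qa, 6, 13, Dee), (6760, qa, 9, 11, Dee), (6760, qa, 9, 13, Dee)}.
σ[floor ≠ 9]: keep tuples satisfying floor ≠ 9 → {(3540, ops, 7, 7, Vic), (3710, law, 4, 10, Jo), (3710, law, 4, 13, Cal), (3710, law, 4, 17, Cal), (3710, p1, 2, 10, Jo), (3710, p1, 2, 13, Cal), (3710, p1, 2, 17, Cal), (6760, qa, 6, 11, Dee), (6760, qa, 6, 13, Dee)}
σ[name ≠ Jo]: keep tuples satisfying name ≠ Jo → {(3540, ops, 7, 7, Vic), (3710, law, 4, 13, Cal), (3710, law, 4, 17, Cal), (3710, p1, 2, 13, Cal), (3710, p1, 2, 17, Cal), (6760, qa, 6, 11, Dee), (6760, qa, 6, 13, Dee)}
π_{floor} gives {2, 4, 6, 7} (3 duplicate(s) eliminated).
Set union of the two operands is {1, 2, 3, 4, 6, 7, 9}.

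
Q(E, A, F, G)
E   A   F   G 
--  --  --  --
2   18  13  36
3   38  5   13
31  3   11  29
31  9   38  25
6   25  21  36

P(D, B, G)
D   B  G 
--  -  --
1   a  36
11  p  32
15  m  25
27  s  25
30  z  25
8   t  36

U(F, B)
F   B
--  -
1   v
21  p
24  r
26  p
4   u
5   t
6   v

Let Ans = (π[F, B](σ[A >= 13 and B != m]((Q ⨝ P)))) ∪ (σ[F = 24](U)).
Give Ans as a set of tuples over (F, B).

{(13, a), (13, t), (21, a), (21, t), (24, r)}

Natural join on G: {(2, 18, 13, 36, 1, a), (2, 18, 13, 36, 8, t), (31, 9, 38, 25, 15, m), (31, 9, 38, 25, 27, s), (31, 9, 38, 25, 30, z), (6, 25, 21, 36, 1, a), (6, 25, 21, 36, 8, t)}
Selection A >= 13 and B != m: {(2, 18, 13, 36, 1, a), (2, 18, 13, 36, 8, t), (6, 25, 21, 36, 1, a), (6, 25, 21, 36, 8, t)}
π[F, B]: project onto (F, B) → {(13, a), (13, t), (21, a), (21, t)}
Selection F = 24: {(24, r)}
Taking the union: {(13, a), (13, t), (21, a), (21, t), (24, r)}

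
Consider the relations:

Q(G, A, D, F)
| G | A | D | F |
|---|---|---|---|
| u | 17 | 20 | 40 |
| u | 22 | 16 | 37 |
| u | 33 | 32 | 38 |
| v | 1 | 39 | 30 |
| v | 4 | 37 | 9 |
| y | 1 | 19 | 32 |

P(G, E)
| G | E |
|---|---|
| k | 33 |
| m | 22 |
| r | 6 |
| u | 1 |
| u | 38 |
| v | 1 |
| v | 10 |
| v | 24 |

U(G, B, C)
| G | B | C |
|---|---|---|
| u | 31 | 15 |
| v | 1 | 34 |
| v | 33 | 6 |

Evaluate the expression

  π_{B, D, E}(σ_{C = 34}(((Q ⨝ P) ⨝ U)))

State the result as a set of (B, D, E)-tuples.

{(1, 37, 1), (1, 37, 10), (1, 37, 24), (1, 39, 1), (1, 39, 10), (1, 39, 24)}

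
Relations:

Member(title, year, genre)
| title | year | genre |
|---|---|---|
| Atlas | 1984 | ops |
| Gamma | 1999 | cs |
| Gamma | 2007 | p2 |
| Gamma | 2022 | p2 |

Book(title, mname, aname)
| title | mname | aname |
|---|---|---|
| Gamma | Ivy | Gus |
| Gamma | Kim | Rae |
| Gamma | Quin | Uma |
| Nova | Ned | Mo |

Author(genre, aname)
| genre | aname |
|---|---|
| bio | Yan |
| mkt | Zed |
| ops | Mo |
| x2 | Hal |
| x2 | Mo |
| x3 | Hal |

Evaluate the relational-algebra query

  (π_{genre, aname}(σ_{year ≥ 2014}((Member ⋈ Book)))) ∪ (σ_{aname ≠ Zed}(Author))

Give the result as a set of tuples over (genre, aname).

{(bio, Yan), (ops, Mo), (p2, Gus), (p2, Rae), (p2, Uma), (x2, Hal), (x2, Mo), (x3, Hal)}

Joining Member and Book on title yields {(Gamma, 1999, cs, Ivy, Gus), (Gamma, 1999, cs, Kim, Rae), (Gamma, 1999, cs, Quin, Uma), (Gamma, 2007, p2, Ivy, Gus), (Gamma, 2007, p2, Kim, Rae), (Gamma, 2007, p2, Quin, Uma), (Gamma, 2022, p2, Ivy, Gus), (Gamma, 2022, p2, Kim, Rae), (Gamma, 2022, p2, Quin, Uma)}.
Apply σ_{year ≥ 2014}; surviving tuples: {(Gamma, 2022, p2, Ivy, Gus), (Gamma, 2022, p2, Kim, Rae), (Gamma, 2022, p2, Quin, Uma)}
Keep only column(s) genre, aname: {(p2, Gus), (p2, Rae), (p2, Uma)}
Apply σ_{aname ≠ Zed}; surviving tuples: {(bio, Yan), (ops, Mo), (x2, Hal), (x2, Mo), (x3, Hal)}
Union: {(p2, Gus), (p2, Rae), (p2, Uma)} with {(bio, Yan), (ops, Mo), (x2, Hal), (x2, Mo), (x3, Hal)} → {(bio, Yan), (ops, Mo), (p2, Gus), (p2, Rae), (p2, Uma), (x2, Hal), (x2, Mo), (x3, Hal)}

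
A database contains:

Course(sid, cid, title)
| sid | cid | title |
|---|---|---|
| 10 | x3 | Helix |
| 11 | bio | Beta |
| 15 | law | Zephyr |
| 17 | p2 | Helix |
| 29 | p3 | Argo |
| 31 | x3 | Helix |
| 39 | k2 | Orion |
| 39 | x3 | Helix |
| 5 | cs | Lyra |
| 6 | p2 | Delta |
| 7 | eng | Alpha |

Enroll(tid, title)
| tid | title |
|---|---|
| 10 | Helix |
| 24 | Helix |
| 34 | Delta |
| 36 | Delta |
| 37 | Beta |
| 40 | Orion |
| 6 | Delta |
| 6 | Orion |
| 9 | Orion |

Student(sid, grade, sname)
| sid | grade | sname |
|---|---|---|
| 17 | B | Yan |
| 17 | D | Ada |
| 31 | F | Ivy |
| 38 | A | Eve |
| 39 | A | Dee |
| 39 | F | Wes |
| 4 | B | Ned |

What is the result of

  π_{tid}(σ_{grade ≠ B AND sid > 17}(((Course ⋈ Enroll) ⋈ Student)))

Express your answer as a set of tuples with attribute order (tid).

{10, 24, 40, 6, 9}

Course ⋈ Enroll (natural join on title): {(10, x3, Helix, 10), (10, x3, Helix, 24), (11, bio, Beta, 37), (17, p2, Helix, 10), (17, p2, Helix, 24), (31, x3, Helix, 10), (31, x3, Helix, 24), (39, k2, Orion, 40), (39, k2, Orion, 6), (39, k2, Orion, 9), (39, x3, Helix, 10), (39, x3, Helix, 24), (6, p2, Delta, 34), (6, p2, Delta, 36), (6, p2, Delta, 6)}
(Course ⋈ Enroll) ⋈ Student (natural join on sid): {(17, p2, Helix, 10, B, Yan), (17, p2, Helix, 10, D, Ada), (17, p2, Helix, 24, B, Yan), (17, p2, Helix, 24, D, Ada), (31, x3, Helix, 10, F, Ivy), (31, x3, Helix, 24, F, Ivy), (39, k2, Orion, 40, A, Dee), (39, k2, Orion, 40, F, Wes), (39, k2, Orion, 6, A, Dee), (39, k2, Orion, 6, F, Wes), (39, k2, Orion, 9, A, Dee), (39, k2, Orion, 9, F, Wes), (39, x3, Helix, 10, A, Dee), (39, x3, Helix, 10, F, Wes), (39, x3, Helix, 24, A, Dee), (39, x3, Helix, 24, F, Wes)}
Apply σ_{grade ≠ B AND sid > 17}; surviving tuples: {(31, x3, Helix, 10, F, Ivy), (31, x3, Helix, 24, F, Ivy), (39, k2, Orion, 40, A, Dee), (39, k2, Orion, 40, F, Wes), (39, k2, Orion, 6, A, Dee), (39, k2, Orion, 6, F, Wes), (39, k2, Orion, 9, A, Dee), (39, k2, Orion, 9, F, Wes), (39, x3, Helix, 10, A, Dee), (39, x3, Helix, 10, F, Wes), (39, x3, Helix, 24, A, Dee), (39, x3, Helix, 24, F, Wes)}
π_{tid} gives {10, 24, 40, 6, 9} (7 duplicate(s) eliminated).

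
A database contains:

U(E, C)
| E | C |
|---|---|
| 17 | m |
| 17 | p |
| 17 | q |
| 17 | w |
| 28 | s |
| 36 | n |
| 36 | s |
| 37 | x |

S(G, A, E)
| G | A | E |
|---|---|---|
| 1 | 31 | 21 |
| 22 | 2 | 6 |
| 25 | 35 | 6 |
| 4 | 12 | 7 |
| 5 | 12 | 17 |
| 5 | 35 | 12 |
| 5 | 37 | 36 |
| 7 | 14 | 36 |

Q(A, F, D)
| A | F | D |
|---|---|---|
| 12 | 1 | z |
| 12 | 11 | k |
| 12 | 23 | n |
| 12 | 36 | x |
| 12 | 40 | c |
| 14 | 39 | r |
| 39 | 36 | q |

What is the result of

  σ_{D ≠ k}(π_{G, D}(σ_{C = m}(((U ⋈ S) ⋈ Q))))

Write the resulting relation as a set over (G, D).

Natural join on E: {(17, m, 5, 12), (17, p, 5, 12), (17, q, 5, 12), (17, w, 5, 12), (36, n, 5, 37), (36, n, 7, 14), (36, s, 5, 37), (36, s, 7, 14)}
Natural join on A: {(17, m, 5, 12, 1, z), (17, m, 5, 12, 11, k), (17, m, 5, 12, 23, n), (17, m, 5, 12, 36, x), (17, m, 5, 12, 40, c), (17, p, 5, 12, 1, z), (17, p, 5, 12, 11, k), (17, p, 5, 12, 23, n), (17, p, 5, 12, 36, x), (17, p, 5, 12, 40, c), (17, q, 5, 12, 1, z), (17, q, 5, 12, 11, k), (17, q, 5, 12, 23, n), (17, q, 5, 12, 36, x), (17, q, 5, 12, 40, c), (17, w, 5, 12, 1, z), (17, w, 5, 12, 11, k), (17, w, 5, 12, 23, n), (17, w, 5, 12, 36, x), (17, w, 5, 12, 40, c), (36, n, 7, 14, 39, r), (36, s, 7, 14, 39, r)}
Selection C = m: {(17, m, 5, 12, 1, z), (17, m, 5, 12, 11, k), (17, m, 5, 12, 23, n), (17, m, 5, 12, 36, x), (17, m, 5, 12, 40, c)}
Projecting to G, D: {(5, c), (5, k), (5, n), (5, x), (5, z)}
Selection D ≠ k: {(5, c), (5, n), (5, x), (5, z)}

{(5, c), (5, n), (5, x), (5, z)}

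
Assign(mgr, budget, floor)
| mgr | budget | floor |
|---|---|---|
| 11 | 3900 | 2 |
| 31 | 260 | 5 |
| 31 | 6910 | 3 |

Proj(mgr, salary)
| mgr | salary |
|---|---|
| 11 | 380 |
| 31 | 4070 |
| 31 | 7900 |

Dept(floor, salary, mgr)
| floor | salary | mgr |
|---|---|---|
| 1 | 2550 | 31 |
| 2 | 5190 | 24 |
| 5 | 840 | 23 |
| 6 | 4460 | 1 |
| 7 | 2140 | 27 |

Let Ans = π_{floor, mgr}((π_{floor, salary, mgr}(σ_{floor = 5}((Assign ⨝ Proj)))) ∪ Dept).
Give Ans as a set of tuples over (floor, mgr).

{(1, 31), (2, 24), (5, 23), (5, 31), (6, 1), (7, 27)}

Joining Assign and Proj on mgr yields {(11, 3900, 2, 380), (31, 260, 5, 4070), (31, 260, 5, 7900), (31, 6910, 3, 4070), (31, 6910, 3, 7900)}.
σ[floor = 5]: keep tuples satisfying floor = 5 → {(31, 260, 5, 4070), (31, 260, 5, 7900)}
π_{floor, salary, mgr} gives {(5, 4070, 31), (5, 7900, 31)}.
Union: {(5, 4070, 31), (5, 7900, 31)} with {(1, 2550, 31), (2, 5190, 24), (5, 840, 23), (6, 4460, 1), (7, 2140, 27)} → {(1, 2550, 31), (2, 5190, 24), (5, 4070, 31), (5, 7900, 31), (5, 840, 23), (6, 4460, 1), (7, 2140, 27)}
π_{floor, mgr} gives {(1, 31), (2, 24), (5, 23), (5, 31), (6, 1), (7, 27)} (1 duplicate(s) eliminated).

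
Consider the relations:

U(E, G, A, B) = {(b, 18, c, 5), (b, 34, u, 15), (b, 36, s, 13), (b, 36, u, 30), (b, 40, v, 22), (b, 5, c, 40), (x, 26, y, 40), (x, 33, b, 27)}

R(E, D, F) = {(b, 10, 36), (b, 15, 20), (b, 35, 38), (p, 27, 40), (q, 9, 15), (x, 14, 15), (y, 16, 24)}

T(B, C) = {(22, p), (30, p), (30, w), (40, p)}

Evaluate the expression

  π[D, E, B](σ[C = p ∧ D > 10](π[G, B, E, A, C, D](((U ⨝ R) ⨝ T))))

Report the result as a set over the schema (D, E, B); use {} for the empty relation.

Natural join on E: {(b, 18, c, 5, 10, 36), (b, 18, c, 5, 15, 20), (b, 18, c, 5, 35, 38), (b, 34, u, 15, 10, 36), (b, 34, u, 15, 15, 20), (b, 34, u, 15, 35, 38), (b, 36, s, 13, 10, 36), (b, 36, s, 13, 15, 20), (b, 36, s, 13, 35, 38), (b, 36, u, 30, 10, 36), (b, 36, u, 30, 15, 20), (b, 36, u, 30, 35, 38), (b, 40, v, 22, 10, 36), (b, 40, v, 22, 15, 20), (b, 40, v, 22, 35, 38), (b, 5, c, 40, 10, 36), (b, 5, c, 40, 15, 20), (b, 5, c, 40, 35, 38), (x, 26, y, 40, 14, 15), (x, 33, b, 27, 14, 15)}
Natural join on B: {(b, 36, u, 30, 10, 36, p), (b, 36, u, 30, 10, 36, w), (b, 36, u, 30, 15, 20, p), (b, 36, u, 30, 15, 20, w), (b, 36, u, 30, 35, 38, p), (b, 36, u, 30, 35, 38, w), (b, 40, v, 22, 10, 36, p), (b, 40, v, 22, 15, 20, p), (b, 40, v, 22, 35, 38, p), (b, 5, c, 40, 10, 36, p), (b, 5, c, 40, 15, 20, p), (b, 5, c, 40, 35, 38, p), (x, 26, y, 40, 14, 15, p)}
π_{G, B, E, A, C, D} gives {(26, 40, x, y, p, 14), (36, 30, b, u, p, 10), (36, 30, b, u, p, 15), (36, 30, b, u, p, 35), (36, 30, b, u, w, 10), (36, 30, b, u, w, 15), (36, 30, b, u, w, 35), (40, 22, b, v, p, 10), (40, 22, b, v, p, 15), (40, 22, b, v, p, 35), (5, 40, b, c, p, 10), (5, 40, b, c, p, 15), (5, 40, b, c, p, 35)}.
Apply σ_{C = p ∧ D > 10}; surviving tuples: {(26, 40, x, y, p, 14), (36, 30, b, u, p, 15), (36, 30, b, u, p, 35), (40, 22, b, v, p, 15), (40, 22, b, v, p, 35), (5, 40, b, c, p, 15), (5, 40, b, c, p, 35)}
π_{D, E, B} gives {(14, x, 40), (15, b, 22), (15, b, 30), (15, b, 40), (35, b, 22), (35, b, 30), (35, b, 40)}.

{(14, x, 40), (15, b, 22), (15, b, 30), (15, b, 40), (35, b, 22), (35, b, 30), (35, b, 40)}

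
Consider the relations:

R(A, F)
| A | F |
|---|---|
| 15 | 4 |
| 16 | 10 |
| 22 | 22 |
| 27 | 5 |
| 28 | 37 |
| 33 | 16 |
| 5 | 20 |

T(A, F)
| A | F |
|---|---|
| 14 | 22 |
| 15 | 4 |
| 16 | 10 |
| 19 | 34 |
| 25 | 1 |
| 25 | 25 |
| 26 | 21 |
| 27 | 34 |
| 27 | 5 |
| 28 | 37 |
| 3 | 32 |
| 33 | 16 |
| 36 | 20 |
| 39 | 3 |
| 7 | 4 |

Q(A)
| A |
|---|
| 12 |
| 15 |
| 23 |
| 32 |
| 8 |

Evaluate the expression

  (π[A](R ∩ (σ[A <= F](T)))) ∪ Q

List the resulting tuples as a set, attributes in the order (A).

σ[A <= F]: keep tuples satisfying A <= F → {(14, 22), (19, 34), (25, 25), (27, 34), (28, 37), (3, 32)}
Set intersection of the two operands is {(28, 37)}.
Projecting to A: {28}
Set union of the two operands is {12, 15, 23, 28, 32, 8}.

{12, 15, 23, 28, 32, 8}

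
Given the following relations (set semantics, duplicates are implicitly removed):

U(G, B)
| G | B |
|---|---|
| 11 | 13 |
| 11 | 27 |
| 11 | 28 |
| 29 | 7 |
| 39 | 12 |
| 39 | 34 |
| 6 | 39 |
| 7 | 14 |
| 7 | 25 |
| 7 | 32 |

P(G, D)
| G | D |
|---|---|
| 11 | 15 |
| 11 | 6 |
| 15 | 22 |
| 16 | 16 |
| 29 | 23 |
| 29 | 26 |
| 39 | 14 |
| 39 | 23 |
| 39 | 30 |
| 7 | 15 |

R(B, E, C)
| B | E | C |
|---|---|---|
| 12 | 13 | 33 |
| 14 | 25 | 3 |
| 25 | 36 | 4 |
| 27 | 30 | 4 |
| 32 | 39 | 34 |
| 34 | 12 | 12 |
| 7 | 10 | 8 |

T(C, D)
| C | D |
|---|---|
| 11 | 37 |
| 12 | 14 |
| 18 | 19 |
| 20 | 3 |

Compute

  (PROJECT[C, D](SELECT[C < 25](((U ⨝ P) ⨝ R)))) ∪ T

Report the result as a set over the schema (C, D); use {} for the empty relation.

U ⋈ P (natural join on G): {(11, 13, 15), (11, 13, 6), (11, 27, 15), (11, 27, 6), (11, 28, 15), (11, 28, 6), (29, 7, 23), (29, 7, 26), (39, 12, 14), (39, 12, 23), (39, 12, 30), (39, 34, 14), (39, 34, 23), (39, 34, 30), (7, 14, 15), (7, 25, 15), (7, 32, 15)}
(U ⨝ P) ⋈ R (natural join on B): {(11, 27, 15, 30, 4), (11, 27, 6, 30, 4), (29, 7, 23, 10, 8), (29, 7, 26, 10, 8), (39, 12, 14, 13, 33), (39, 12, 23, 13, 33), (39, 12, 30, 13, 33), (39, 34, 14, 12, 12), (39, 34, 23, 12, 12), (39, 34, 30, 12, 12), (7, 14, 15, 25, 3), (7, 25, 15, 36, 4), (7, 32, 15, 39, 34)}
σ[C < 25]: keep tuples satisfying C < 25 → {(11, 27, 15, 30, 4), (11, 27, 6, 30, 4), (29, 7, 23, 10, 8), (29, 7, 26, 10, 8), (39, 34, 14, 12, 12), (39, 34, 23, 12, 12), (39, 34, 30, 12, 12), (7, 14, 15, 25, 3), (7, 25, 15, 36, 4)}
π_{C, D} gives {(12, 14), (12, 23), (12, 30), (3, 15), (4, 15), (4, 6), (8, 23), (8, 26)} (1 duplicate(s) eliminated).
Union: {(12, 14), (12, 23), (12, 30), (3, 15), (4, 15), (4, 6), (8, 23), (8, 26)} with {(11, 37), (12, 14), (18, 19), (20, 3)} → {(11, 37), (12, 14), (12, 23), (12, 30), (18, 19), (20, 3), (3, 15), (4, 15), (4, 6), (8, 23), (8, 26)}

{(11, 37), (12, 14), (12, 23), (12, 30), (18, 19), (20, 3), (3, 15), (4, 15), (4, 6), (8, 23), (8, 26)}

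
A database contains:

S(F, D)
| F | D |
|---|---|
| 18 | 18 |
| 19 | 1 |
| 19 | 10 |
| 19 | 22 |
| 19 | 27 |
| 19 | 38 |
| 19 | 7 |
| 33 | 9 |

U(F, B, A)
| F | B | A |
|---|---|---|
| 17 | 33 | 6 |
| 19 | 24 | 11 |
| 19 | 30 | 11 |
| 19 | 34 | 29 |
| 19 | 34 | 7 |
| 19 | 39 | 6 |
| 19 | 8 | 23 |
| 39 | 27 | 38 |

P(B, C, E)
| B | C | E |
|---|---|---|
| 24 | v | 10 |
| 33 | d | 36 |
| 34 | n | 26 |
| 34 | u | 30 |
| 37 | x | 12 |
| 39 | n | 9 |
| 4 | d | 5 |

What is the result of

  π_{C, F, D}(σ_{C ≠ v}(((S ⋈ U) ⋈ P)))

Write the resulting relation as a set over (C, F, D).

Natural join on F: {(19, 1, 24, 11), (19, 1, 30, 11), (19, 1, 34, 29), (19, 1, 34, 7), (19, 1, 39, 6), (19, 1, 8, 23), (19, 10, 24, 11), (19, 10, 30, 11), (19, 10, 34, 29), (19, 10, 34, 7), (19, 10, 39, 6), (19, 10, 8, 23), (19, 22, 24, 11), (19, 22, 30, 11), (19, 22, 34, 29), (19, 22, 34, 7), (19, 22, 39, 6), (19, 22, 8, 23), (19, 27, 24, 11), (19, 27, 30, 11), (19, 27, 34, 29), (19, 27, 34, 7), (19, 27, 39, 6), (19, 27, 8, 23), (19, 38, 24, 11), (19, 38, 30, 11), (19, 38, 34, 29), (19, 38, 34, 7), (19, 38, 39, 6), (19, 38, 8, 23), (19, 7, 24, 11), (19, 7, 30, 11), (19, 7, 34, 29), (19, 7, 34, 7), (19, 7, 39, 6), (19, 7, 8, 23)}
Natural join on B: {(19, 1, 24, 11, v, 10), (19, 1, 34, 29, n, 26), (19, 1, 34, 29, u, 30), (19, 1, 34, 7, n, 26), (19, 1, 34, 7, u, 30), (19, 1, 39, 6, n, 9), (19, 10, 24, 11, v, 10), (19, 10, 34, 29, n, 26), (19, 10, 34, 29, u, 30), (19, 10, 34, 7, n, 26), (19, 10, 34, 7, u, 30), (19, 10, 39, 6, n, 9), (19, 22, 24, 11, v, 10), (19, 22, 34, 29, n, 26), (19, 22, 34, 29, u, 30), (19, 22, 34, 7, n, 26), (19, 22, 34, 7, u, 30), (19, 22, 39, 6, n, 9), (19, 27, 24, 11, v, 10), (19, 27, 34, 29, n, 26), (19, 27, 34, 29, u, 30), (19, 27, 34, 7, n, 26), (19, 27, 34, 7, u, 30), (19, 27, 39, 6, n, 9), (19, 38, 24, 11, v, 10), (19, 38, 34, 29, n, 26), (19, 38, 34, 29, u, 30), (19, 38, 34, 7, n, 26), (19, 38, 34, 7, u, 30), (19, 38, 39, 6, n, 9), (19, 7, 24, 11, v, 10), (19, 7, 34, 29, n, 26), (19, 7, 34, 29, u, 30), (19, 7, 34, 7, n, 26), (19, 7, 34, 7, u, 30), (19, 7, 39, 6, n, 9)}
Selection C ≠ v: {(19, 1, 34, 29, n, 26), (19, 1, 34, 29, u, 30), (19, 1, 34, 7, n, 26), (19, 1, 34, 7, u, 30), (19, 1, 39, 6, n, 9), (19, 10, 34, 29, n, 26), (19, 10, 34, 29, u, 30), (19, 10, 34, 7, n, 26), (19, 10, 34, 7, u, 30), (19, 10, 39, 6, n, 9), (19, 22, 34, 29, n, 26), (19, 22, 34, 29, u, 30), (19, 22, 34, 7, n, 26), (19, 22, 34, 7, u, 30), (19, 22, 39, 6, n, 9), (19, 27, 34, 29, n, 26), (19, 27, 34, 29, u, 30), (19, 27, 34, 7, n, 26), (19, 27, 34, 7, u, 30), (19, 27, 39, 6, n, 9), (19, 38, 34, 29, n, 26), (19, 38, 34, 29, u, 30), (19, 38, 34, 7, n, 26), (19, 38, 34, 7, u, 30), (19, 38, 39, 6, n, 9), (19, 7, 34, 29, n, 26), (19, 7, 34, 29, u, 30), (19, 7, 34, 7, n, 26), (19, 7, 34, 7, u, 30), (19, 7, 39, 6, n, 9)}
Projecting to C, F, D (18 duplicate(s) eliminated): {(n, 19, 1), (n, 19, 10), (n, 19, 22), (n, 19, 27), (n, 19, 38), (n, 19, 7), (u, 19, 1), (u, 19, 10), (u, 19, 22), (u, 19, 27), (u, 19, 38), (u, 19, 7)}

{(n, 19, 1), (n, 19, 10), (n, 19, 22), (n, 19, 27), (n, 19, 38), (n, 19, 7), (u, 19, 1), (u, 19, 10), (u, 19, 22), (u, 19, 27), (u, 19, 38), (u, 19, 7)}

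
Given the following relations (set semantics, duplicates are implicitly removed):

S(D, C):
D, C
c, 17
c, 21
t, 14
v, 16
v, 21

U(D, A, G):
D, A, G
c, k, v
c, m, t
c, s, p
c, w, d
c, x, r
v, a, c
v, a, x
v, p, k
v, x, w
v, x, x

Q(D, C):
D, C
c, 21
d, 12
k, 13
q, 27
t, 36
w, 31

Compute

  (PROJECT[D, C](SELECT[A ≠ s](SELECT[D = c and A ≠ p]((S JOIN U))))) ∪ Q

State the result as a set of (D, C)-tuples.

{(c, 17), (c, 21), (d, 12), (k, 13), (q, 27), (t, 36), (w, 31)}

S ⋈ U (natural join on D): {(c, 17, k, v), (c, 17, m, t), (c, 17, s, p), (c, 17, w, d), (c, 17, x, r), (c, 21, k, v), (c, 21, m, t), (c, 21, s, p), (c, 21, w, d), (c, 21, x, r), (v, 16, a, c), (v, 16, a, x), (v, 16, p, k), (v, 16, x, w), (v, 16, x, x), (v, 21, a, c), (v, 21, a, x), (v, 21, p, k), (v, 21, x, w), (v, 21, x, x)}
Selection D = c and A ≠ p: {(c, 17, k, v), (c, 17, m, t), (c, 17, s, p), (c, 17, w, d), (c, 17, x, r), (c, 21, k, v), (c, 21, m, t), (c, 21, s, p), (c, 21, w, d), (c, 21, x, r)}
Selection A ≠ s: {(c, 17, k, v), (c, 17, m, t), (c, 17, w, d), (c, 17, x, r), (c, 21, k, v), (c, 21, m, t), (c, 21, w, d), (c, 21, x, r)}
π[D, C]: project onto (D, C) (6 duplicate(s) eliminated) → {(c, 17), (c, 21)}
Taking the union: {(c, 17), (c, 21), (d, 12), (k, 13), (q, 27), (t, 36), (w, 31)}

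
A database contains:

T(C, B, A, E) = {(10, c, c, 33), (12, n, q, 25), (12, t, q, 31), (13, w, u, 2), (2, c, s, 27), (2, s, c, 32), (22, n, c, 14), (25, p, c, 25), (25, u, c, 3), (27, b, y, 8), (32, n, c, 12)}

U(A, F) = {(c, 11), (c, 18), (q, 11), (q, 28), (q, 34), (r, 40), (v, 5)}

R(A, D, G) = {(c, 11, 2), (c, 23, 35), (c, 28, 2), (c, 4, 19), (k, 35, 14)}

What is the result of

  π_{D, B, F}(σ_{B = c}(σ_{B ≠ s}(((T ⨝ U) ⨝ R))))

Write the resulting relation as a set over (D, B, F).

T ⋈ U (natural join on A): {(10, c, c, 33, 11), (10, c, c, 33, 18), (12, n, q, 25, 11), (12, n, q, 25, 28), (12, n, q, 25, 34), (12, t, q, 31, 11), (12, t, q, 31, 28), (12, t, q, 31, 34), (2, s, c, 32, 11), (2, s, c, 32, 18), (22, n, c, 14, 11), (22, n, c, 14, 18), (25, p, c, 25, 11), (25, p, c, 25, 18), (25, u, c, 3, 11), (25, u, c, 3, 18), (32, n, c, 12, 11), (32, n, c, 12, 18)}
(T ⨝ U) ⋈ R (natural join on A): {(10, c, c, 33, 11, 11, 2), (10, c, c, 33, 11, 23, 35), (10, c, c, 33, 11, 28, 2), (10, c, c, 33, 11, 4, 19), (10, c, c, 33, 18, 11, 2), (10, c, c, 33, 18, 23, 35), (10, c, c, 33, 18, 28, 2), (10, c, c, 33, 18, 4, 19), (2, s, c, 32, 11, 11, 2), (2, s, c, 32, 11, 23, 35), (2, s, c, 32, 11, 28, 2), (2, s, c, 32, 11, 4, 19), (2, s, c, 32, 18, 11, 2), (2, s, c, 32, 18, 23, 35), (2, s, c, 32, 18, 28, 2), (2, s, c, 32, 18, 4, 19), (22, n, c, 14, 11, 11, 2), (22, n, c, 14, 11, 23, 35), (22, n, c, 14, 11, 28, 2), (22, n, c, 14, 11, 4, 19), (22, n, c, 14, 18, 11, 2), (22, n, c, 14, 18, 23, 35), (22, n, c, 14, 18, 28, 2), (22, n, c, 14, 18, 4, 19), (25, p, c, 25, 11, 11, 2), (25, p, c, 25, 11, 23, 35), (25, p, c, 25, 11, 28, 2), (25, p, c, 25, 11, 4, 19), (25, p, c, 25, 18, 11, 2), (25, p, c, 25, 18, 23, 35), (25, p, c, 25, 18, 28, 2), (25, p, c, 25, 18, 4, 19), (25, u, c, 3, 11, 11, 2), (25, u, c, 3, 11, 23, 35), (25, u, c, 3, 11, 28, 2), (25, u, c, 3, 11, 4, 19), (25, u, c, 3, 18, 11, 2), (25, u, c, 3, 18, 23, 35), (25, u, c, 3, 18, 28, 2), (25, u, c, 3, 18, 4, 19), (32, n, c, 12, 11, 11, 2), (32, n, c, 12, 11, 23, 35), (32, n, c, 12, 11, 28, 2), (32, n, c, 12, 11, 4, 19), (32, n, c, 12, 18, 11, 2), (32, n, c, 12, 18, 23, 35), (32, n, c, 12, 18, 28, 2), (32, n, c, 12, 18, 4, 19)}
Selection B ≠ s: {(10, c, c, 33, 11, 11, 2), (10, c, c, 33, 11, 23, 35), (10, c, c, 33, 11, 28, 2), (10, c, c, 33, 11, 4, 19), (10, c, c, 33, 18, 11, 2), (10, c, c, 33, 18, 23, 35), (10, c, c, 33, 18, 28, 2), (10, c, c, 33, 18, 4, 19), (22, n, c, 14, 11, 11, 2), (22, n, c, 14, 11, 23, 35), (22, n, c, 14, 11, 28, 2), (22, n, c, 14, 11, 4, 19), (22, n, c, 14, 18, 11, 2), (22, n, c, 14, 18, 23, 35), (22, n, c, 14, 18, 28, 2), (22, n, c, 14, 18, 4, 19), (25, p, c, 25, 11, 11, 2), (25, p, c, 25, 11, 23, 35), (25, p, c, 25, 11, 28, 2), (25, p, c, 25, 11, 4, 19), (25, p, c, 25, 18, 11, 2), (25, p, c, 25, 18, 23, 35), (25, p, c, 25, 18, 28, 2), (25, p, c, 25, 18, 4, 19), (25, u, c, 3, 11, 11, 2), (25, u, c, 3, 11, 23, 35), (25, u, c, 3, 11, 28, 2), (25, u, c, 3, 11, 4, 19), (25, u, c, 3, 18, 11, 2), (25, u, c, 3, 18, 23, 35), (25, u, c, 3, 18, 28, 2), (25, u, c, 3, 18, 4, 19), (32, n, c, 12, 11, 11, 2), (32, n, c, 12, 11, 23, 35), (32, n, c, 12, 11, 28, 2), (32, n, c, 12, 11, 4, 19), (32, n, c, 12, 18, 11, 2), (32, n, c, 12, 18, 23, 35), (32, n, c, 12, 18, 28, 2), (32, n, c, 12, 18, 4, 19)}
Selection B = c: {(10, c, c, 33, 11, 11, 2), (10, c, c, 33, 11, 23, 35), (10, c, c, 33, 11, 28, 2), (10, c, c, 33, 11, 4, 19), (10, c, c, 33, 18, 11, 2), (10, c, c, 33, 18, 23, 35), (10, c, c, 33, 18, 28, 2), (10, c, c, 33, 18, 4, 19)}
Keep only column(s) D, B, F: {(11, c, 11), (11, c, 18), (23, c, 11), (23, c, 18), (28, c, 11), (28, c, 18), (4, c, 11), (4, c, 18)}

{(11, c, 11), (11, c, 18), (23, c, 11), (23, c, 18), (28, c, 11), (28, c, 18), (4, c, 11), (4, c, 18)}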